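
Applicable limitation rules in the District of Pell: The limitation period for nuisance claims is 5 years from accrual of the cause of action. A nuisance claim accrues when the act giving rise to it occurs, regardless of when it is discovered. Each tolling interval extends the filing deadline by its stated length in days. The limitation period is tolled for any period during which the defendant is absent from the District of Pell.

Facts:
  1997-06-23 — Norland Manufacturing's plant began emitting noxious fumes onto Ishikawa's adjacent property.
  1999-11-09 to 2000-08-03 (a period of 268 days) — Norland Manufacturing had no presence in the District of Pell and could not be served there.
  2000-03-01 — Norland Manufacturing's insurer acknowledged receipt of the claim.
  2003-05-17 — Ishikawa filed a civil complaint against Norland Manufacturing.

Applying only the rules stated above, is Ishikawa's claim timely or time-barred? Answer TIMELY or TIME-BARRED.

TIME-BARRED

The claim accrued on 1997-06-23, when the wrongful act occurred.
The untolled deadline — 5 years after 1997-06-23 — is 2002-06-23.
The defendant's absence from the jurisdiction from 1999-11-09 to 2000-08-03 tolled the period for 268 days, extending the deadline to 2003-03-18.
Nothing else in the chronology tolls or restarts the period.
Ishikawa filed on 2003-05-17, after the 2003-03-18 deadline, so the action is time-barred.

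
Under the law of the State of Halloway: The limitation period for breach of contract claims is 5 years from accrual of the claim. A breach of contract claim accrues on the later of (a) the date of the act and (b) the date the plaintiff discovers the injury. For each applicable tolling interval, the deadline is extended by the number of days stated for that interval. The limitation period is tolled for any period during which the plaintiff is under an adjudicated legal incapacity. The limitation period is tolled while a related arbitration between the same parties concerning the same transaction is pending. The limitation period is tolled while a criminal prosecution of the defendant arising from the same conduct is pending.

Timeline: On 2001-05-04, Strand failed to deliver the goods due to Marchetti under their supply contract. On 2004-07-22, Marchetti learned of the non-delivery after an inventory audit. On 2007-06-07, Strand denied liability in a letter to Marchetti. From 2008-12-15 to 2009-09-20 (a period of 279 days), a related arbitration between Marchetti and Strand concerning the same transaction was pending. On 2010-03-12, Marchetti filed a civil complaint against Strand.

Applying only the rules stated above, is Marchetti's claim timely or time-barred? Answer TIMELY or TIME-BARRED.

TIMELY

Taking the later of the act (2001-05-04) and discovery (2004-07-22), the claim accrued on 2004-07-22.
Adding the 5 years base period to 2004-07-22 gives a deadline of 2009-07-22, before any tolling.
Because the pending related arbitration ran from 2008-12-15 to 2009-09-20, the deadline is extended by 279 days to 2010-04-27.
None of the other events listed affects the running of the period under the stated rules.
The 2010-03-12 filing precedes the 2010-04-27 deadline; the claim is timely.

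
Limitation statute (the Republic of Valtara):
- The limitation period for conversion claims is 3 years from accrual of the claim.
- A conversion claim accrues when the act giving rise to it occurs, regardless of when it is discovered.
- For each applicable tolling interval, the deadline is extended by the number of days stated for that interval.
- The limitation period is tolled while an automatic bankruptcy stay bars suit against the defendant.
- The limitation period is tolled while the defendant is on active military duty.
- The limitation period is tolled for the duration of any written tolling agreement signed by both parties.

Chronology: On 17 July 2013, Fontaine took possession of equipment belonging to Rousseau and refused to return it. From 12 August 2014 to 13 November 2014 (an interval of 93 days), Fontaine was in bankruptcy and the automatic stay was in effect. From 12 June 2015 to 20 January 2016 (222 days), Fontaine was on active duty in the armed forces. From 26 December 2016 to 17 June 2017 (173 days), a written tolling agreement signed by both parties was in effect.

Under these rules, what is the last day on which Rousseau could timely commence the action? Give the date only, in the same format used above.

17 November 2017

The limitation period began to run on 17 July 2013.
Adding the 3 years base period to 17 July 2013 gives a deadline of 17 July 2016, before any tolling.
The period was tolled for 93 days by the automatic bankruptcy stay (12 August 2014 to 13 November 2014), pushing the deadline to 18 October 2016.
The defendant's active military service from 12 June 2015 to 20 January 2016 tolled the period for 222 days, extending the deadline to 28 May 2017.
The period was tolled for 173 days by the written tolling agreement (26 December 2016 to 17 June 2017), pushing the deadline to 17 November 2017.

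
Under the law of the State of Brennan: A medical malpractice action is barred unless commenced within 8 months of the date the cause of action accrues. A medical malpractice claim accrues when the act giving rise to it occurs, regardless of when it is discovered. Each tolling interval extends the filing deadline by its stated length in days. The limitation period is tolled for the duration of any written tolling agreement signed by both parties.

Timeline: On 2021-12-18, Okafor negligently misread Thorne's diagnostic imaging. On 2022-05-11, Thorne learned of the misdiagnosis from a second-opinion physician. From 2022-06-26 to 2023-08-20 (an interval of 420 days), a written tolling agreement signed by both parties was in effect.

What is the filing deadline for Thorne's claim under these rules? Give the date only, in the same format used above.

2023-10-12

Accrual is governed by the date of the act, so the period began to run on 2021-12-18; the later discovery on 2022-05-11 is irrelevant under the stated rule.
8 months from 2021-12-18 is 2022-08-18.
The period was tolled for 420 days by the written tolling agreement (2022-06-26 to 2023-08-20), pushing the deadline to 2023-10-12.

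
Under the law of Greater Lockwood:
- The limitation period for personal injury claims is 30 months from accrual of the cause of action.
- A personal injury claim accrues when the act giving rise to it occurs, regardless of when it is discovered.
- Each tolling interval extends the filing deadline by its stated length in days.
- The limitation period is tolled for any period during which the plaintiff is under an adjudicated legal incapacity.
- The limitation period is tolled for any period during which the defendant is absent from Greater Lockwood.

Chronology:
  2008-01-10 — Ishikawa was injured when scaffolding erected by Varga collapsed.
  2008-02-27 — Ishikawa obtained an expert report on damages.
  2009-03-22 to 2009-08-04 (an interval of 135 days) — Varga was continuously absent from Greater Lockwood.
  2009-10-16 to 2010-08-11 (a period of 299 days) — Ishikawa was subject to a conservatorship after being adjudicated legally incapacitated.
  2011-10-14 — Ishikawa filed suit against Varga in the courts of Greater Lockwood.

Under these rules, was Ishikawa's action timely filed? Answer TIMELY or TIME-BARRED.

TIME-BARRED

The claim accrued on 2008-01-10, when the wrongful act occurred.
Adding the 30 months base period to 2008-01-10 gives a deadline of 2010-07-10, before any tolling.
The period was tolled for 135 days by the defendant's absence from the jurisdiction (2009-03-22 to 2009-08-04), pushing the deadline to 2010-11-22.
Because the plaintiff's legal incapacity ran from 2009-10-16 to 2010-08-11, the deadline is extended by 299 days to 2011-09-17.
Nothing else in the chronology tolls or restarts the period.
The 2011-10-14 filing falls after the 2011-09-17 deadline; the claim is time-barred.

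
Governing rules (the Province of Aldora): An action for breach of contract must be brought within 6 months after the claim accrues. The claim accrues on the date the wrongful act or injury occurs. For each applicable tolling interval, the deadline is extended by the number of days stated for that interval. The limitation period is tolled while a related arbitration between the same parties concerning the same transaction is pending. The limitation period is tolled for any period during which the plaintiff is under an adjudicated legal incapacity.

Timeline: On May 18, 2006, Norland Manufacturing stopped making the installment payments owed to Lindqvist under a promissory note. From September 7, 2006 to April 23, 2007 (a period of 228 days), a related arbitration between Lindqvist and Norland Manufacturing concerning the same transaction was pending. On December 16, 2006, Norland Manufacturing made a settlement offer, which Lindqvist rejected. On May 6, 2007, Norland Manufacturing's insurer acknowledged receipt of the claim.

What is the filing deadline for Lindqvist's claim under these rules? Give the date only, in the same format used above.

July 4, 2007

The limitation period began to run on May 18, 2006.
The untolled deadline — 6 months after May 18, 2006 — is November 18, 2006.
The period was tolled for 228 days by the pending related arbitration (September 7, 2006 to April 23, 2007), pushing the deadline to July 4, 2007.
None of the other events listed affects the running of the period under the stated rules.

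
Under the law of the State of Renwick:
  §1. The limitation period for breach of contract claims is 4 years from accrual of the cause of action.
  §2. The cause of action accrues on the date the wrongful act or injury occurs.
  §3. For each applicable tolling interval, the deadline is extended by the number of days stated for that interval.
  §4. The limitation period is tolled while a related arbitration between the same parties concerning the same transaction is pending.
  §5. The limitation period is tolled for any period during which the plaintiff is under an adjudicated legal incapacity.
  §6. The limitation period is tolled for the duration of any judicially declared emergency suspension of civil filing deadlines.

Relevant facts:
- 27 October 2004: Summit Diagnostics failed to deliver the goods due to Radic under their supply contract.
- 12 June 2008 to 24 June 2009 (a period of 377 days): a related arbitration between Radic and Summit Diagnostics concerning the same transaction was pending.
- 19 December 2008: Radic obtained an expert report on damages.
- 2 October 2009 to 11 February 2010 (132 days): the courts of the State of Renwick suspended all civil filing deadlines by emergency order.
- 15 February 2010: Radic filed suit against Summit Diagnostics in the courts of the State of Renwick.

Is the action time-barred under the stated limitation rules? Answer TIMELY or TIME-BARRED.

TIMELY

The claim accrued on 27 October 2004, when the wrongful act occurred.
4 years from 27 October 2004 is 27 October 2008.
The pending related arbitration from 12 June 2008 to 24 June 2009 tolled the period for 377 days, extending the deadline to 8 November 2009.
The period was tolled for 132 days by the emergency suspension of filing deadlines (2 October 2009 to 11 February 2010), pushing the deadline to 20 March 2010.
Nothing else in the chronology tolls or restarts the period.
Filing on 15 February 2010 beat the 20 March 2010 deadline — the action is timely.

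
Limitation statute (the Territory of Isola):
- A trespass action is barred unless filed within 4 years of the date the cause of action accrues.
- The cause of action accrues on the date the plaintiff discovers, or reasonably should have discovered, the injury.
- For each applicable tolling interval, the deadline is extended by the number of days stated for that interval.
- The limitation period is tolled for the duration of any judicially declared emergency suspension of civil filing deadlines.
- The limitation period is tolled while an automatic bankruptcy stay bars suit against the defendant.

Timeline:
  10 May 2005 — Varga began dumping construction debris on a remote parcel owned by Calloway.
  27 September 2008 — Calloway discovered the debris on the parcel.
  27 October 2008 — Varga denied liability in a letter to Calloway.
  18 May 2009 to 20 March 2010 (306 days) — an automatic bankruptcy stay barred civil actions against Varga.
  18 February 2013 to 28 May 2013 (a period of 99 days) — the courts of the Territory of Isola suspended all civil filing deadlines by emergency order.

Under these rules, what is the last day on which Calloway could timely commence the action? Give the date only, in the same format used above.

6 November 2013

Accrual is tied to discovery, so the period began on 27 September 2008 rather than on 10 May 2005 when the act occurred.
Adding the 4 years base period to 27 September 2008 gives a deadline of 27 September 2012, before any tolling.
The period was tolled for 306 days by the automatic bankruptcy stay (18 May 2009 to 20 March 2010), pushing the deadline to 30 July 2013.
The period was tolled for 99 days by the emergency suspension of filing deadlines (18 February 2013 to 28 May 2013), pushing the deadline to 6 November 2013.
The other events in the timeline have no effect on the limitation period under the stated rules.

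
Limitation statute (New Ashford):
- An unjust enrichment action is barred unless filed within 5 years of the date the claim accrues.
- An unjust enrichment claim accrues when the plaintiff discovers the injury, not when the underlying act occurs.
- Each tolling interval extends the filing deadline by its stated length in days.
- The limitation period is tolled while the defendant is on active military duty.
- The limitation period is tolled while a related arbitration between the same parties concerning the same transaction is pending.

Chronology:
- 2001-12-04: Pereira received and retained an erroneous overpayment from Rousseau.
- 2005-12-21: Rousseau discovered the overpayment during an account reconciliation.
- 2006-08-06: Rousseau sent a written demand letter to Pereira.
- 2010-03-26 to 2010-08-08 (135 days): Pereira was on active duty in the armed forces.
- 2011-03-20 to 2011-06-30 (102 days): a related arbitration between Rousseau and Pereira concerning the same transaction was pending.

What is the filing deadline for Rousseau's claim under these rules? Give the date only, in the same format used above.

The claim did not accrue until Rousseau discovered the injury on 2005-12-21; the 2001-12-04 act date does not start the clock under the stated rule.
The untolled deadline — 5 years after 2005-12-21 — is 2010-12-21.
Because the defendant's active military service ran from 2010-03-26 to 2010-08-08, the deadline is extended by 135 days to 2011-05-05.
The period was tolled for 102 days by the pending related arbitration (2011-03-20 to 2011-06-30), pushing the deadline to 2011-08-15.
The other events in the timeline have no effect on the limitation period under the stated rules.

2011-08-15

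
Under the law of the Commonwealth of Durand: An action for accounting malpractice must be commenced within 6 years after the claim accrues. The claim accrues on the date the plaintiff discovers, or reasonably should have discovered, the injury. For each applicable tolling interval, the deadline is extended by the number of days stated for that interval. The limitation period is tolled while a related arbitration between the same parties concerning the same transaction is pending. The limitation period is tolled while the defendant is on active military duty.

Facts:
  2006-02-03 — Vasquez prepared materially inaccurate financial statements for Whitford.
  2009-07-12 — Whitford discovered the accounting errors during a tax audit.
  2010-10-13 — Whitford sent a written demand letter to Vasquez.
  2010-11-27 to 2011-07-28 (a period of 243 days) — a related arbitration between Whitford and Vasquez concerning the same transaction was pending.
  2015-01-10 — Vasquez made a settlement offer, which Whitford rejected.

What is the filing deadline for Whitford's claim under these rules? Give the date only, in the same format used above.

The claim did not accrue until Whitford discovered the injury on 2009-07-12; the 2006-02-03 act date does not start the clock under the stated rule.
Adding the 6 years base period to 2009-07-12 gives a deadline of 2015-07-12, before any tolling.
The period was tolled for 243 days by the pending related arbitration (2010-11-27 to 2011-07-28), pushing the deadline to 2016-03-11.
None of the other events listed affects the running of the period under the stated rules.

2016-03-11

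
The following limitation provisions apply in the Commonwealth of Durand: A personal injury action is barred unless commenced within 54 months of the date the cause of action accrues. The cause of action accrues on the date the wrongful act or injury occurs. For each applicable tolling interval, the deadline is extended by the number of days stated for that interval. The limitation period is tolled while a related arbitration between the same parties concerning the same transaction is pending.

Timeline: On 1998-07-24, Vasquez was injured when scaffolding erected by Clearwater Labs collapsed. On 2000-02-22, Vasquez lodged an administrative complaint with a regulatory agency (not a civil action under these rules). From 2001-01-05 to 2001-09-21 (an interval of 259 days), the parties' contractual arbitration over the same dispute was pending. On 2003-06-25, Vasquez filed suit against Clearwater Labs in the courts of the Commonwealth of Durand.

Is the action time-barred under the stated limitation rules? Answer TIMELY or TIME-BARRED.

TIMELY

The limitation period began to run on 1998-07-24.
Adding the 54 months base period to 1998-07-24 gives a deadline of 2003-01-24, before any tolling.
Because the pending related arbitration ran from 2001-01-05 to 2001-09-21, the deadline is extended by 259 days to 2003-10-10.
Nothing else in the chronology tolls or restarts the period.
The 2003-06-25 filing precedes the 2003-10-10 deadline; the claim is timely.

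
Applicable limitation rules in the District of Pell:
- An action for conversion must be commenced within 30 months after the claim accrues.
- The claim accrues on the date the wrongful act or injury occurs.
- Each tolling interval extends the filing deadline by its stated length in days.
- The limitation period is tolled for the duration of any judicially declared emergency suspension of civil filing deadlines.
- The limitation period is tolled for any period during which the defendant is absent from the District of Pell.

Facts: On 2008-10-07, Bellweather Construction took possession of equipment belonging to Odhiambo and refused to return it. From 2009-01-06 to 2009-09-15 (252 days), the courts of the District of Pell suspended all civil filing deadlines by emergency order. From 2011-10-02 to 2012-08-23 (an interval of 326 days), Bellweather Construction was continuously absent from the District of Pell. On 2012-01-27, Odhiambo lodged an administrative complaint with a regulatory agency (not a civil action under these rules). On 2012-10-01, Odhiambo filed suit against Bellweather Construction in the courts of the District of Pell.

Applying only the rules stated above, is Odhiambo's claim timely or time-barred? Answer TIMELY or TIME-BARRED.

TIMELY

The claim accrued on 2008-10-07, the date of the act.
30 months from 2008-10-07 is 2011-04-07.
Because the emergency suspension of filing deadlines ran from 2009-01-06 to 2009-09-15, the deadline is extended by 252 days to 2011-12-15.
Because the defendant's absence from the jurisdiction ran from 2011-10-02 to 2012-08-23, the deadline is extended by 326 days to 2012-11-05.
Nothing else in the chronology tolls or restarts the period.
Filing on 2012-10-01 beat the 2012-11-05 deadline — the action is timely.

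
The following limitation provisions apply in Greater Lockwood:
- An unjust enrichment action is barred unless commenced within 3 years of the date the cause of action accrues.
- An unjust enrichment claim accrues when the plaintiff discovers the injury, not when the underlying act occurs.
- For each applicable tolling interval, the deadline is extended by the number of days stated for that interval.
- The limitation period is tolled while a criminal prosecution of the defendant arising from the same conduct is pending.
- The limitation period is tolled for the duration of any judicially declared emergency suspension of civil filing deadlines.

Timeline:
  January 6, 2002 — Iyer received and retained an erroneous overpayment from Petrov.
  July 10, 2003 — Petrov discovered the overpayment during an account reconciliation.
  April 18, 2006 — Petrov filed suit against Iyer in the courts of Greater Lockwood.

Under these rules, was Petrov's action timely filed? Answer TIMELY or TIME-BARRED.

TIMELY

Under the discovery rule, the claim accrued on July 10, 2003, when Petrov discovered the injury — not on the January 6, 2002 date of the underlying act.
3 years from July 10, 2003 is July 10, 2006.
The April 18, 2006 filing precedes the July 10, 2006 deadline; the claim is timely.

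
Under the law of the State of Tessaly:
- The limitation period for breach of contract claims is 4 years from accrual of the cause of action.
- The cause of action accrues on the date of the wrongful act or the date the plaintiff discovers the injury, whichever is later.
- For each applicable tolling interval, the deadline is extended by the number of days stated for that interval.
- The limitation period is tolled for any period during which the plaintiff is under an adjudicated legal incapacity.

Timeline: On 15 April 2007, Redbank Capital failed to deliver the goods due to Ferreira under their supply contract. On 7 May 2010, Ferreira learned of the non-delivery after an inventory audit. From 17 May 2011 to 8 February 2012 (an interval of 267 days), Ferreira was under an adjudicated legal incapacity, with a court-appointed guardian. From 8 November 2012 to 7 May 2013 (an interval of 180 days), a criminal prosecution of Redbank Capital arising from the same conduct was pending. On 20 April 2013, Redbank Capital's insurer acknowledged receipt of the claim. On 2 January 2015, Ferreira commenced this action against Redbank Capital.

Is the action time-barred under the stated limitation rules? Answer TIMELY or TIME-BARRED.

TIMELY

Because discovery on 7 May 2010 post-dates the 15 April 2007 act, accrual under the later-of rule falls on 7 May 2010.
Adding the 4 years base period to 7 May 2010 gives a deadline of 7 May 2014, before any tolling.
The plaintiff's legal incapacity from 17 May 2011 to 8 February 2012 tolled the period for 267 days, extending the deadline to 29 January 2015.
The pending criminal prosecution from 8 November 2012 to 7 May 2013 does not toll the period, because no stated rule makes a criminal prosecution a tolling event.
Nothing else in the chronology tolls or restarts the period.
Filing on 2 January 2015 beat the 29 January 2015 deadline — the action is timely.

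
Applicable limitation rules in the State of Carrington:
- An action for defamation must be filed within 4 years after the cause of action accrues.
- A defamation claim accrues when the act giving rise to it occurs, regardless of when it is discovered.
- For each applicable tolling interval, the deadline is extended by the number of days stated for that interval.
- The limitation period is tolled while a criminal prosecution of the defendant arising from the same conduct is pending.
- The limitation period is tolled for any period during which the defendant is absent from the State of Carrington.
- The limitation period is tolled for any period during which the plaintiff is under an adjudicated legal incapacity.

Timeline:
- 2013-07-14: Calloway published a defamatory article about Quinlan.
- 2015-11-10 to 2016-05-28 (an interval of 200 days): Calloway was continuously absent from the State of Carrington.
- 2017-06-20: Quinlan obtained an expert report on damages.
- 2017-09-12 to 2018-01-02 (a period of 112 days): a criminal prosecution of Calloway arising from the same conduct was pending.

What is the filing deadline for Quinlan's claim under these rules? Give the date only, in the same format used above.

2018-05-22

The cause of action accrued on 2013-07-14, the date of the act.
The untolled deadline — 4 years after 2013-07-14 — is 2017-07-14.
The defendant's absence from the jurisdiction from 2015-11-10 to 2016-05-28 tolled the period for 200 days, extending the deadline to 2018-01-30.
The period was tolled for 112 days by the pending criminal prosecution (2017-09-12 to 2018-01-02), pushing the deadline to 2018-05-22.
The other events in the timeline have no effect on the limitation period under the stated rules.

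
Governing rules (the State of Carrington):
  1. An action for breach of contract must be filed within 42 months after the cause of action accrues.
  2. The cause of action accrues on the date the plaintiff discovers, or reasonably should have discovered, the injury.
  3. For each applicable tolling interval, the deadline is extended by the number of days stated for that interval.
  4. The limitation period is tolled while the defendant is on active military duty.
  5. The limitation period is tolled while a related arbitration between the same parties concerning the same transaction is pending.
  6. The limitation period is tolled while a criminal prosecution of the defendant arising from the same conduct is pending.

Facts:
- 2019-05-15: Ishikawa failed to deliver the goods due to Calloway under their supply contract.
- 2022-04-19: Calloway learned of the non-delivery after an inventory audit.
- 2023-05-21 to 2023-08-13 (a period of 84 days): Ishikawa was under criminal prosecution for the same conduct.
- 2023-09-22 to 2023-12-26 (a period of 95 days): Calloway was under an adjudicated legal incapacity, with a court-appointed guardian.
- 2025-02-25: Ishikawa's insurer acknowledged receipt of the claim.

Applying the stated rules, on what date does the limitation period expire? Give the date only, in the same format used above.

Accrual is tied to discovery, so the period began on 2022-04-19 rather than on 2019-05-15 when the act occurred.
42 months from 2022-04-19 is 2025-10-19.
The period was tolled for 84 days by the pending criminal prosecution (2023-05-21 to 2023-08-13), pushing the deadline to 2026-01-11.
Although the plaintiff's incapacity ran from 2023-09-22 to 2023-12-26, the stated rules do not make that a tolling event, so it is disregarded.
None of the other events listed affects the running of the period under the stated rules.

2026-01-11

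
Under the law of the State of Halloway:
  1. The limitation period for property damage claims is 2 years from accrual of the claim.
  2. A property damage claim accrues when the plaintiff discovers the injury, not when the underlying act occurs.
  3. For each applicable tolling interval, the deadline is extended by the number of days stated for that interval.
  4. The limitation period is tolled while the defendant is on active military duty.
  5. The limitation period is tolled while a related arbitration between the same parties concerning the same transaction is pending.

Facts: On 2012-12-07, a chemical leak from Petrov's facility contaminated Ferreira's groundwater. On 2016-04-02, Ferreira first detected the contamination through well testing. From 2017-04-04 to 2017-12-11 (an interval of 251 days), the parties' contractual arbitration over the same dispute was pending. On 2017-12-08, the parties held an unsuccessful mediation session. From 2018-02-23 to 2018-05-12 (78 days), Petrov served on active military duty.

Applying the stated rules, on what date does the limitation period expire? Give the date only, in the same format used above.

Accrual is tied to discovery, so the period began on 2016-04-02 rather than on 2012-12-07 when the act occurred.
2 years from 2016-04-02 is 2018-04-02.
The pending related arbitration from 2017-04-04 to 2017-12-11 tolled the period for 251 days, extending the deadline to 2018-12-09.
The defendant's active military service from 2018-02-23 to 2018-05-12 tolled the period for 78 days, extending the deadline to 2019-02-25.
None of the other events listed affects the running of the period under the stated rules.

2019-02-25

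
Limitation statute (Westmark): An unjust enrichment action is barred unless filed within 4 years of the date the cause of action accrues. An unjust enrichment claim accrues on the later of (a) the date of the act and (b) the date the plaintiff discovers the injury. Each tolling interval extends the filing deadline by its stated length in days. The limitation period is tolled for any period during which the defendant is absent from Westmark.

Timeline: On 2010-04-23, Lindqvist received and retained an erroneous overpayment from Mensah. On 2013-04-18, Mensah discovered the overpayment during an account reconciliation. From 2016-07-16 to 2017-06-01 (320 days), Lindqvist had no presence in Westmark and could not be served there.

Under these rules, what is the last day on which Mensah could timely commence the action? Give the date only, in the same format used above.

The claim accrued on 2013-04-18 — the later of the 2010-04-23 act and the 2013-04-18 discovery.
The untolled deadline — 4 years after 2013-04-18 — is 2017-04-18.
The defendant's absence from the jurisdiction from 2016-07-16 to 2017-06-01 tolled the period for 320 days, extending the deadline to 2018-03-04.

2018-03-04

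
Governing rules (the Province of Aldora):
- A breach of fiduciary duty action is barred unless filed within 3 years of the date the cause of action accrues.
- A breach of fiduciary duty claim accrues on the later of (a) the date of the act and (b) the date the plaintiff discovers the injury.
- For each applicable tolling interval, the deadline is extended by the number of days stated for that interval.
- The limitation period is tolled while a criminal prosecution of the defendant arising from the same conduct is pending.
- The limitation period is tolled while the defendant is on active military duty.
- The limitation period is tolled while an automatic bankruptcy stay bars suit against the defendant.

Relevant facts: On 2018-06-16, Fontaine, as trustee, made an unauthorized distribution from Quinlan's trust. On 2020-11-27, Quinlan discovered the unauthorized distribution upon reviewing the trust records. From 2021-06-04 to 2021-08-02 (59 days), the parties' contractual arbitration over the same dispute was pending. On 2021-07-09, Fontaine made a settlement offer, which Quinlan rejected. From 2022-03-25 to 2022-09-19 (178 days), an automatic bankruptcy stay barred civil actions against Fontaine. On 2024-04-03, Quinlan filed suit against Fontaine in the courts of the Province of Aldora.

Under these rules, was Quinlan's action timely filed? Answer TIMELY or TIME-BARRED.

TIMELY

Because discovery on 2020-11-27 post-dates the 2018-06-16 act, accrual under the later-of rule falls on 2020-11-27.
3 years from 2020-11-27 is 2023-11-27.
The automatic bankruptcy stay from 2022-03-25 to 2022-09-19 tolled the period for 178 days, extending the deadline to 2024-05-23.
No stated provision tolls the period for a pending arbitration, so the interval from 2021-06-04 to 2021-08-02 has no effect on the deadline.
Nothing else in the chronology tolls or restarts the period.
Quinlan filed on 2024-04-03, before the 2024-05-23 deadline, so the action is timely.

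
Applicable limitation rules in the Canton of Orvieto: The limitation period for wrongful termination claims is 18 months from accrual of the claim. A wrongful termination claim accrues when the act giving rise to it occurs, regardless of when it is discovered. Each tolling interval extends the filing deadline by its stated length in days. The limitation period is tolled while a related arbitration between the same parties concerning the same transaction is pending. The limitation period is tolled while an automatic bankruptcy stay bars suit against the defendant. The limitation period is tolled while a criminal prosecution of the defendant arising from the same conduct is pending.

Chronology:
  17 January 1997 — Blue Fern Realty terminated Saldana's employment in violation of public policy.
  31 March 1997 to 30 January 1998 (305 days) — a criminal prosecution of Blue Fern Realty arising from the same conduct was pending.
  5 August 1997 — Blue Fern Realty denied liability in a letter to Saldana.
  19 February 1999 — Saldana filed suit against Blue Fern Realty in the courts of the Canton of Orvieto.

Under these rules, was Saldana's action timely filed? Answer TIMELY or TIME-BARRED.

The claim accrued on 17 January 1997, when the wrongful act occurred.
The untolled deadline — 18 months after 17 January 1997 — is 17 July 1998.
The pending criminal prosecution from 31 March 1997 to 30 January 1998 tolled the period for 305 days, extending the deadline to 18 May 1999.
The other events in the timeline have no effect on the limitation period under the stated rules.
Saldana filed on 19 February 1999, before the 18 May 1999 deadline, so the action is timely.

TIMELY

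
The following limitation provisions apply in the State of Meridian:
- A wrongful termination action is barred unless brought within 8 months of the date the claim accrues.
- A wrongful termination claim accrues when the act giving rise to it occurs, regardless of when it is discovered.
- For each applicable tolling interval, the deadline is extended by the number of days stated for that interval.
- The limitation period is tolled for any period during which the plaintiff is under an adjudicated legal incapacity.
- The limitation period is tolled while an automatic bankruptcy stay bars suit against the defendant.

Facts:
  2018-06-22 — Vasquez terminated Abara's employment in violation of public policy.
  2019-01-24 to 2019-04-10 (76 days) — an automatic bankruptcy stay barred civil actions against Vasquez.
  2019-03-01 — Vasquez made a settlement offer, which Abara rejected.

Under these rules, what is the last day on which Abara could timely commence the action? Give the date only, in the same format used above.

The claim accrued on 2018-06-22, the date of the act.
Adding the 8 months base period to 2018-06-22 gives a deadline of 2019-02-22, before any tolling.
The automatic bankruptcy stay from 2019-01-24 to 2019-04-10 tolled the period for 76 days, extending the deadline to 2019-05-09.
Nothing else in the chronology tolls or restarts the period.

2019-05-09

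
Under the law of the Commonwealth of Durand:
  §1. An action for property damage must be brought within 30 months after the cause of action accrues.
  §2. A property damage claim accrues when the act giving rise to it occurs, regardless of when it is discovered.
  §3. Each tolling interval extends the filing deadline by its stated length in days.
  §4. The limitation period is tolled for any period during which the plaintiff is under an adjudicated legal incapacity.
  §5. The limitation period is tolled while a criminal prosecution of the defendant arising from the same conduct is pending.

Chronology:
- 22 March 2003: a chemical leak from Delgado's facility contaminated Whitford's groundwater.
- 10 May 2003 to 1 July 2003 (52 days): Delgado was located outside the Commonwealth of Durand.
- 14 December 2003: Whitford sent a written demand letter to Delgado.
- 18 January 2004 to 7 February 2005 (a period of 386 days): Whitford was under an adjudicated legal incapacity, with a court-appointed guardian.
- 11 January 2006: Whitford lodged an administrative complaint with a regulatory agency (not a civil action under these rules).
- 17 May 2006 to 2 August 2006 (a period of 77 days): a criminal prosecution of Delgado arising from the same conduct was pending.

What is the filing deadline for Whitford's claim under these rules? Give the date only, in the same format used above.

29 December 2006

The limitation period began to run on 22 March 2003.
Adding the 30 months base period to 22 March 2003 gives a deadline of 22 September 2005, before any tolling.
The plaintiff's legal incapacity from 18 January 2004 to 7 February 2005 tolled the period for 386 days, extending the deadline to 13 October 2006.
The period was tolled for 77 days by the pending criminal prosecution (17 May 2006 to 2 August 2006), pushing the deadline to 29 December 2006.
No stated provision tolls the period for the defendant's absence, so the interval from 10 May 2003 to 1 July 2003 has no effect on the deadline.
Nothing else in the chronology tolls or restarts the period.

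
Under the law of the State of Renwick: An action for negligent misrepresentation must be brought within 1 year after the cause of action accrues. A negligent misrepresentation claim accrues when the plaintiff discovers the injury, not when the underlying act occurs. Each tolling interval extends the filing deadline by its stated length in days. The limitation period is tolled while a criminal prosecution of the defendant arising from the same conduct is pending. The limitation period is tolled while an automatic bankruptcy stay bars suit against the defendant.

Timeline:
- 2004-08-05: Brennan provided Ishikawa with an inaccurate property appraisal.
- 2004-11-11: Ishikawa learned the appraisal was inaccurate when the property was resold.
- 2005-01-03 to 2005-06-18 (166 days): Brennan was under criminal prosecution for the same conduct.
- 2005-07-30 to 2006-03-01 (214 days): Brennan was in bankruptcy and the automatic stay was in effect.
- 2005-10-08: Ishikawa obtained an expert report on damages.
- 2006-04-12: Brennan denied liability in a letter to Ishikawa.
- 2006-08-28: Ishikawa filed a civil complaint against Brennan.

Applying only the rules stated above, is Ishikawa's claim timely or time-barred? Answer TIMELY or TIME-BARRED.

TIMELY

The claim did not accrue until Ishikawa discovered the injury on 2004-11-11; the 2004-08-05 act date does not start the clock under the stated rule.
The untolled deadline — 1 year after 2004-11-11 — is 2005-11-11.
Because the pending criminal prosecution ran from 2005-01-03 to 2005-06-18, the deadline is extended by 166 days to 2006-04-26.
The period was tolled for 214 days by the automatic bankruptcy stay (2005-07-30 to 2006-03-01), pushing the deadline to 2006-11-26.
Nothing else in the chronology tolls or restarts the period.
The 2006-08-28 filing precedes the 2006-11-26 deadline; the claim is timely.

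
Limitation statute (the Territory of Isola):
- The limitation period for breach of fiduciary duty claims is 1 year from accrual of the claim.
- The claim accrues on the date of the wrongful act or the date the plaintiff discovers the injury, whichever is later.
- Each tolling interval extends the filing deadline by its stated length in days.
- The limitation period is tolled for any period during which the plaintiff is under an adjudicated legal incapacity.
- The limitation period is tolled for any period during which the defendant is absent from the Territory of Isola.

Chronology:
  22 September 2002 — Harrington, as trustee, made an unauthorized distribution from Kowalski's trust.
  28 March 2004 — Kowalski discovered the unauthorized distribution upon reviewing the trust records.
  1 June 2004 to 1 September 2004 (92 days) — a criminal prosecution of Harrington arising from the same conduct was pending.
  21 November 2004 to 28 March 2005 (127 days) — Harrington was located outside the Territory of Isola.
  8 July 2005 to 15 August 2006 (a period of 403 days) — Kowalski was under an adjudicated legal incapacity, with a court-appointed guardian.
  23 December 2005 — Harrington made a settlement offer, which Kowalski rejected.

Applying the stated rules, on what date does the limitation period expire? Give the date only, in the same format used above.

9 September 2006

Taking the later of the act (22 September 2002) and discovery (28 March 2004), the claim accrued on 28 March 2004.
1 year from 28 March 2004 is 28 March 2005.
The defendant's absence from the jurisdiction from 21 November 2004 to 28 March 2005 tolled the period for 127 days, extending the deadline to 2 August 2005.
The period was tolled for 403 days by the plaintiff's legal incapacity (8 July 2005 to 15 August 2006), pushing the deadline to 9 September 2006.
Although a criminal prosecution ran from 1 June 2004 to 1 September 2004, the stated rules do not make that a tolling event, so it is disregarded.
The other events in the timeline have no effect on the limitation period under the stated rules.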